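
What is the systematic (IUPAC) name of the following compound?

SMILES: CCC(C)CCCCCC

3-methylnonane

The parent chain contains 9 carbons (nonane).
Number the chain so that the substituent locant set {3} is lower than {7} at the first point of difference.
This places a methyl group at C-3.
Putting it together: 3-methylnonane.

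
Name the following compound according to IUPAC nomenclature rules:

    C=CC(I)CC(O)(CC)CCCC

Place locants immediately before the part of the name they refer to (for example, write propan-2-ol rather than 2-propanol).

Counting along the main chain through the –OH group and the multiple bond gives 9 carbons: the parent is nonane.
The principal characteristic group is an alcohol (–OH), named with the suffix -ol.
There is one C=C double bond, indicated by the ending -ene.
The numbering direction is chosen so that numbering from this end puts the double bond at C-1 rather than C-8.
That gives the hydroxyl at C-5; the double bond between C-1 and C-2; an ethyl group at C-5; an iodo group at C-3.
Substituent prefixes are cited in alphabetical order (multiplying prefixes like di-/tri- are ignored for ordering).
The name is 5-ethyl-3-iodonon-1-en-5-ol.

5-ethyl-3-iodonon-1-en-5-ol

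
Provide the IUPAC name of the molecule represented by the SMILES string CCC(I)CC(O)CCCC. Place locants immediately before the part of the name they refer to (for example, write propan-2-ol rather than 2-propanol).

The longest carbon chain that includes the –OH group has 9 carbons, so the parent hydride is nonane.
The highest-priority functional group is an alcohol (–OH), so the name ends in -ol.
The numbering direction is chosen so that the substituent locant set {3} is lower than {7} at the first point of difference.
With this numbering: the hydroxyl at C-5; an iodo group at C-3.
Putting it together: 3-iodononan-5-ol.

3-iodononan-5-ol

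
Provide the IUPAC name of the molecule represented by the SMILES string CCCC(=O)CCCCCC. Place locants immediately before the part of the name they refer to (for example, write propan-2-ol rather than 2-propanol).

decan-4-one

The longest chain bearing the carbonyl is 10 carbons long (decane).
A ketone (C=O on an internal carbon) is the principal characteristic group, giving the suffix -one.
Number the chain so that numbering from this end puts the carbonyl group at C-4 rather than C-7.
This places the carbonyl at C-4.
Assembling the pieces gives decan-4-one.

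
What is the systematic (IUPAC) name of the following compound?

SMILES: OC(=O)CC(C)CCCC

The longest chain bearing the –COOH group is 7 carbons long (heptane).
The principal characteristic group is a carboxylic acid (terminal –COOH), named with the suffix -oic acid.
Number the chain so that the carboxylic acid carbon is C-1 by definition.
This places a methyl group at C-3.
Putting it together: 3-methylheptanoic acid.

3-methylheptanoic acid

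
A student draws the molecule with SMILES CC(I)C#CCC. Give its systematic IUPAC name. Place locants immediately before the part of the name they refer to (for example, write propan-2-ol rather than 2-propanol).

2-iodohex-3-yne

The longest carbon chain that includes the multiple bond has 6 carbons, so the parent hydride is hexane.
There is one C≡C triple bond, indicated by the ending -yne.
Number the chain so that the substituent locant set {2} is lower than {5} at the first point of difference.
This places the triple bond between C-3 and C-4; an iodo group at C-2.
Putting it together: 2-iodohex-3-yne.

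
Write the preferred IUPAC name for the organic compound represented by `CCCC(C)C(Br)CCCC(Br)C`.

The parent chain contains 10 carbons (decane).
Number the chain so that the substituent locant set {2,6,7} is lower than {4,5,9} at the first point of difference.
This places bromo groups at C-2 and C-6; a methyl group at C-7.
The substituents are ordered alphabetically, ignoring any di-/tri- multipliers.
Putting it together: 2,6-dibromo-7-methyldecane.

2,6-dibromo-7-methyldecane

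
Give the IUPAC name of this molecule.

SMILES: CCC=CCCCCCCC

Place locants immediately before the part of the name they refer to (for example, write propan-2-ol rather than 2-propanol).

undec-3-ene

The longest chain bearing the multiple bond is 11 carbons long (undecane).
There is one C=C double bond, indicated by the ending -ene.
The numbering direction is chosen so that numbering from this end puts the double bond at C-3 rather than C-8.
With this numbering: the double bond between C-3 and C-4.
Putting it together: undec-3-ene.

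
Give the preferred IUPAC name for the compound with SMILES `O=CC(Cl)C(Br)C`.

Counting along the main chain through the –CHO group gives 4 carbons: the parent is butane.
An aldehyde (terminal –CHO) is the principal characteristic group, giving the suffix -al.
Number the chain so that the aldehyde carbon is C-1 by definition.
That gives a bromo group at C-3; a chloro group at C-2.
Substituent prefixes are cited in alphabetical order (multiplying prefixes like di-/tri- are ignored for ordering).
Assembling the pieces gives 3-bromo-2-chlorobutanal.

3-bromo-2-chlorobutanal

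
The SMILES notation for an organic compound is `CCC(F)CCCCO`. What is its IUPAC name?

The longest chain bearing the –OH group is 7 carbons long (heptane).
The highest-priority functional group is an alcohol (–OH), so the name ends in -ol.
Choose the numbering such that numbering from this end puts the hydroxyl group at C-1 rather than C-7.
That gives the hydroxyl at C-1; a fluoro group at C-5.
Assembling the pieces gives 5-fluoroheptan-1-ol.

5-fluoroheptan-1-ol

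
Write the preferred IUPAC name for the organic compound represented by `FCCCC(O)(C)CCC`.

The longest chain bearing the –OH group is 7 carbons long (heptane).
The principal characteristic group is an alcohol (–OH), named with the suffix -ol.
The numbering direction is chosen so that the substituent locant set {1,4} is lower than {4,7} at the first point of difference.
With this numbering: the hydroxyl at C-4; a fluoro group at C-1; a methyl group at C-4.
Prefixes are listed alphabetically: fluoro, methyl.
Assembling the pieces gives 1-fluoro-4-methylheptan-4-ol.

1-fluoro-4-methylheptan-4-ol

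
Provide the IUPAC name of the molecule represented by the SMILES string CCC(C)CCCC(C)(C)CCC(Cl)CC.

The longest carbon chain is 12 atoms: the parent is dodecane.
Number the chain so that the substituent locant set {3,6,6,10} is lower than {3,7,7,10} at the first point of difference.
That gives a chloro group at C-3; methyl groups at C-6 (×2) and C-10.
Prefixes are listed alphabetically: chloro, methyl.
Putting it together: 3-chloro-6,6,10-trimethyldodecane.

3-chloro-6,6,10-trimethyldodecane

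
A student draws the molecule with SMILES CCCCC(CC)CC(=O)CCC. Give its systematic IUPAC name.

6-ethyldecan-4-one

Counting along the main chain through the carbonyl gives 10 carbons: the parent is decane.
The highest-priority functional group is a ketone (C=O on an internal carbon), so the name ends in -one.
Number the chain so that numbering from this end puts the carbonyl group at C-4 rather than C-7.
That gives the carbonyl at C-4; an ethyl group at C-6.
Assembling the pieces gives 6-ethyldecan-4-one.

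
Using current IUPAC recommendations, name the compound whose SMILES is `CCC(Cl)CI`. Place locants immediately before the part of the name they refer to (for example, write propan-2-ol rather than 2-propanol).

The longest continuous carbon chain has 4 atoms, so the parent hydride is butane.
Choose the numbering such that the substituent locant set {1,2} is lower than {3,4} at the first point of difference.
This places a chloro group at C-2; an iodo group at C-1.
Substituent prefixes are cited in alphabetical order (multiplying prefixes like di-/tri- are ignored for ordering).
The name is 2-chloro-1-iodobutane.

2-chloro-1-iodobutane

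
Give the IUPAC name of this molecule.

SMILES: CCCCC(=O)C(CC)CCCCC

6-ethylundecan-5-one

The longest carbon chain that includes the carbonyl has 11 carbons, so the parent hydride is undecane.
The highest-priority functional group is a ketone (C=O on an internal carbon), so the name ends in -one.
Choose the numbering such that numbering from this end puts the carbonyl group at C-5 rather than C-7.
That gives the carbonyl at C-5; an ethyl group at C-6.
Assembling the pieces gives 6-ethylundecan-5-one.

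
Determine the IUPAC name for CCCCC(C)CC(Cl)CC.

The parent chain contains 9 carbons (nonane).
The numbering direction is chosen so that the substituent locant set {3,5} is lower than {5,7} at the first point of difference.
That gives a chloro group at C-3; a methyl group at C-5.
Substituent prefixes are cited in alphabetical order (multiplying prefixes like di-/tri- are ignored for ordering).
Assembling the pieces gives 3-chloro-5-methylnonane.

3-chloro-5-methylnonane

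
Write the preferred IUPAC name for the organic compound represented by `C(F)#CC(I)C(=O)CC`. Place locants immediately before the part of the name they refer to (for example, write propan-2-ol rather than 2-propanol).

The longest chain bearing the carbonyl and the multiple bond is 6 carbons long (hexane).
The principal characteristic group is a ketone (C=O on an internal carbon), named with the suffix -one.
There is one C≡C triple bond, indicated by the ending -yne.
Choose the numbering such that numbering from this end puts the carbonyl group at C-3 rather than C-4.
With this numbering: the carbonyl at C-3; the triple bond between C-5 and C-6; a fluoro group at C-6; an iodo group at C-4.
Substituent prefixes are cited in alphabetical order (multiplying prefixes like di-/tri- are ignored for ordering).
Putting it together: 6-fluoro-4-iodohex-5-yn-3-one.

6-fluoro-4-iodohex-5-yn-3-one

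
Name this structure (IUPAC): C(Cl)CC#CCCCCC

1-chloronon-3-yne

Counting along the main chain through the multiple bond gives 9 carbons: the parent is nonane.
A C≡C triple bond in the chain gives the infix -yne-.
Choose the numbering such that numbering from this end puts the triple bond at C-3 rather than C-6.
With this numbering: the triple bond between C-3 and C-4; a chloro group at C-1.
The name is 1-chloronon-3-yne.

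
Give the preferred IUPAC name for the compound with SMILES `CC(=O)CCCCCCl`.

7-chloroheptan-2-one

The longest chain bearing the carbonyl is 7 carbons long (heptane).
A ketone (C=O on an internal carbon) is the principal characteristic group, giving the suffix -one.
Number the chain so that numbering from this end puts the carbonyl group at C-2 rather than C-6.
With this numbering: the carbonyl at C-2; a chloro group at C-7.
Putting it together: 7-chloroheptan-2-one.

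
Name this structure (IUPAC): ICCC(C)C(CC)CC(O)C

4-ethyl-7-iodo-5-methylheptan-2-ol

The longest chain bearing the –OH group is 7 carbons long (heptane).
The highest-priority functional group is an alcohol (–OH), so the name ends in -ol.
Number the chain so that numbering from this end puts the hydroxyl group at C-2 rather than C-6.
That gives the hydroxyl at C-2; an ethyl group at C-4; an iodo group at C-7; a methyl group at C-5.
Substituent prefixes are cited in alphabetical order (multiplying prefixes like di-/tri- are ignored for ordering).
Putting it together: 4-ethyl-7-iodo-5-methylheptan-2-ol.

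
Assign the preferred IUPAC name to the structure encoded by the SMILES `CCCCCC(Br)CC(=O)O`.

3-bromooctanoic acid

The longest chain bearing the –COOH group is 8 carbons long (octane).
A carboxylic acid (terminal –COOH) is the principal characteristic group, giving the suffix -oic acid.
The numbering direction is chosen so that the carboxylic acid carbon is C-1 by definition.
This places a bromo group at C-3.
Putting it together: 3-bromooctanoic acid.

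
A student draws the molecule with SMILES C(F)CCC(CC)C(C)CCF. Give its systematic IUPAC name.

4-ethyl-1,7-difluoro-3-methylheptane

The longest continuous carbon chain has 7 atoms, so the parent hydride is heptane.
The numbering direction is chosen so that the substituent locant set {1,3,4,7} is lower than {1,4,5,7} at the first point of difference.
With this numbering: an ethyl group at C-4; fluoro groups at C-1 and C-7; a methyl group at C-3.
The substituents are ordered alphabetically, ignoring any di-/tri- multipliers.
Assembling the pieces gives 4-ethyl-1,7-difluoro-3-methylheptane.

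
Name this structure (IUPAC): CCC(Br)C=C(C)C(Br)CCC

The longest chain bearing the multiple bond is 9 carbons long (nonane).
A C=C double bond in the chain gives the infix -ene-.
Choose the numbering such that numbering from this end puts the double bond at C-4 rather than C-5.
With this numbering: the double bond between C-4 and C-5; bromo groups at C-3 and C-6; a methyl group at C-5.
Prefixes are listed alphabetically: bromo, methyl.
Assembling the pieces gives 3,6-dibromo-5-methylnon-4-ene.

3,6-dibromo-5-methylnon-4-ene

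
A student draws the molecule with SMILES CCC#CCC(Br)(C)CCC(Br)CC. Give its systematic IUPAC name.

The longest carbon chain that includes the multiple bond has 11 carbons, so the parent hydride is undecane.
The chain contains a C≡C triple bond, so the unsaturation ending is -yne.
The numbering direction is chosen so that numbering from this end puts the triple bond at C-3 rather than C-8.
With this numbering: the triple bond between C-3 and C-4; bromo groups at C-6 and C-9; a methyl group at C-6.
Prefixes are listed alphabetically: bromo, methyl.
Putting it together: 6,9-dibromo-6-methylundec-3-yne.

6,9-dibromo-6-methylundec-3-yne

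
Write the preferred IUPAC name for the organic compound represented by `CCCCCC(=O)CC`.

octan-3-one

Counting along the main chain through the carbonyl gives 8 carbons: the parent is octane.
The highest-priority functional group is a ketone (C=O on an internal carbon), so the name ends in -one.
The numbering direction is chosen so that numbering from this end puts the carbonyl group at C-3 rather than C-6.
This places the carbonyl at C-3.
The name is octan-3-one.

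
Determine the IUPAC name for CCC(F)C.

2-fluorobutane

The parent chain contains 4 carbons (butane).
Choose the numbering such that the substituent locant set {2} is lower than {3} at the first point of difference.
With this numbering: a fluoro group at C-2.
Assembling the pieces gives 2-fluorobutane.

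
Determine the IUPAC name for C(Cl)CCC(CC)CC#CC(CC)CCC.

11-chloro-4,8-diethylundec-5-yne

The longest carbon chain that includes the multiple bond has 11 carbons, so the parent hydride is undecane.
There is one C≡C triple bond, indicated by the ending -yne.
The numbering direction is chosen so that numbering from this end puts the triple bond at C-5 rather than C-6.
With this numbering: the triple bond between C-5 and C-6; a chloro group at C-11; ethyl groups at C-4 and C-8.
Prefixes are listed alphabetically: chloro, ethyl.
Assembling the pieces gives 11-chloro-4,8-diethylundec-5-yne.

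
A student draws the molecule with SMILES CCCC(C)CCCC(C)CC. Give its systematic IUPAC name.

3,7-dimethyldecane

The longest continuous carbon chain has 10 atoms, so the parent hydride is decane.
Choose the numbering such that the substituent locant set {3,7} is lower than {4,8} at the first point of difference.
With this numbering: methyl groups at C-3 and C-7.
The name is 3,7-dimethyldecane.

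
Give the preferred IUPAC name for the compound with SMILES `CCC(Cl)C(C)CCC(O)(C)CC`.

7-chloro-3,6-dimethylnonan-3-ol

The longest chain bearing the –OH group is 9 carbons long (nonane).
The highest-priority functional group is an alcohol (–OH), so the name ends in -ol.
Number the chain so that numbering from this end puts the hydroxyl group at C-3 rather than C-7.
With this numbering: the hydroxyl at C-3; a chloro group at C-7; methyl groups at C-3 and C-6.
The substituents are ordered alphabetically, ignoring any di-/tri- multipliers.
Assembling the pieces gives 7-chloro-3,6-dimethylnonan-3-ol.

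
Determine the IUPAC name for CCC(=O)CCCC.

heptan-3-one

The longest carbon chain that includes the carbonyl has 7 carbons, so the parent hydride is heptane.
The highest-priority functional group is a ketone (C=O on an internal carbon), so the name ends in -one.
Choose the numbering such that numbering from this end puts the carbonyl group at C-3 rather than C-5.
With this numbering: the carbonyl at C-3.
Assembling the pieces gives heptan-3-one.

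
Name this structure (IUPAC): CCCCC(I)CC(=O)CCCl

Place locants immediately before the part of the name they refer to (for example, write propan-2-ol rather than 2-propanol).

The longest carbon chain that includes the carbonyl has 9 carbons, so the parent hydride is nonane.
The principal characteristic group is a ketone (C=O on an internal carbon), named with the suffix -one.
The numbering direction is chosen so that numbering from this end puts the carbonyl group at C-3 rather than C-7.
This places the carbonyl at C-3; a chloro group at C-1; an iodo group at C-5.
Prefixes are listed alphabetically: chloro, iodo.
The name is 1-chloro-5-iodononan-3-one.

1-chloro-5-iodononan-3-one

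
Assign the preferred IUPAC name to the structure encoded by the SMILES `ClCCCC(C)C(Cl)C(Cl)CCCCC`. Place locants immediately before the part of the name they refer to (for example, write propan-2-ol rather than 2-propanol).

1,5,6-trichloro-4-methylundecane

The longest carbon chain is 11 atoms: the parent is undecane.
Number the chain so that the substituent locant set {1,4,5,6} is lower than {6,7,8,11} at the first point of difference.
That gives chloro groups at C-1 and C-5 and C-6; a methyl group at C-4.
The substituents are ordered alphabetically, ignoring any di-/tri- multipliers.
Assembling the pieces gives 1,5,6-trichloro-4-methylundecane.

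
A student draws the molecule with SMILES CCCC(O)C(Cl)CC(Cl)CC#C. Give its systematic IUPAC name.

Counting along the main chain through the –OH group and the multiple bond gives 10 carbons: the parent is decane.
An alcohol (–OH) is the principal characteristic group, giving the suffix -ol.
There is one C≡C triple bond, indicated by the ending -yne.
Number the chain so that numbering from this end puts the hydroxyl group at C-4 rather than C-7.
This places the hydroxyl at C-4; the triple bond between C-9 and C-10; chloro groups at C-5 and C-7.
Putting it together: 5,7-dichlorodec-9-yn-4-ol.

5,7-dichlorodec-9-yn-4-ol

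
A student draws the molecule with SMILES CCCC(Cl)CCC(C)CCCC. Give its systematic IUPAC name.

The longest continuous carbon chain has 11 atoms, so the parent hydride is undecane.
Choose the numbering such that the substituent locant set {4,7} is lower than {5,8} at the first point of difference.
This places a chloro group at C-4; a methyl group at C-7.
Prefixes are listed alphabetically: chloro, methyl.
The name is 4-chloro-7-methylundecane.

4-chloro-7-methylundecane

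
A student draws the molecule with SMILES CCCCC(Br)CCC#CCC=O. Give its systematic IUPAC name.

7-bromoundec-3-ynal

The longest chain bearing the –CHO group and the multiple bond is 11 carbons long (undecane).
An aldehyde (terminal –CHO) is the principal characteristic group, giving the suffix -al.
The chain contains a C≡C triple bond, so the unsaturation ending is -yne.
Choose the numbering such that the aldehyde carbon is C-1 by definition.
That gives the triple bond between C-3 and C-4; a bromo group at C-7.
Putting it together: 7-bromoundec-3-ynal.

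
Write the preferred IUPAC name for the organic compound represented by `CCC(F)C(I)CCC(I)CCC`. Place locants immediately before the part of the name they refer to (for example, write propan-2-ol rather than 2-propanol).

The longest continuous carbon chain has 10 atoms, so the parent hydride is decane.
Number the chain so that the substituent locant set {3,4,7} is lower than {4,7,8} at the first point of difference.
With this numbering: a fluoro group at C-3; iodo groups at C-4 and C-7.
The substituents are ordered alphabetically, ignoring any di-/tri- multipliers.
Assembling the pieces gives 3-fluoro-4,7-diiododecane.

3-fluoro-4,7-diiododecane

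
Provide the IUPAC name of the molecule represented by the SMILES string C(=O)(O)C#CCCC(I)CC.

6-iodooct-2-ynoic acid

The longest carbon chain that includes the –COOH group and the multiple bond has 8 carbons, so the parent hydride is octane.
A carboxylic acid (terminal –COOH) is the principal characteristic group, giving the suffix -oic acid.
A C≡C triple bond in the chain gives the infix -yne-.
Choose the numbering such that the carboxylic acid carbon is C-1 by definition.
With this numbering: the triple bond between C-2 and C-3; an iodo group at C-6.
Assembling the pieces gives 6-iodooct-2-ynoic acid.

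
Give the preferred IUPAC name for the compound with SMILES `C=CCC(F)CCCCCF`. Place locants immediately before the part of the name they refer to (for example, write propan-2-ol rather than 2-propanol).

4,9-difluoronon-1-ene

The longest carbon chain that includes the multiple bond has 9 carbons, so the parent hydride is nonane.
A C=C double bond in the chain gives the infix -ene-.
Number the chain so that numbering from this end puts the double bond at C-1 rather than C-8.
With this numbering: the double bond between C-1 and C-2; fluoro groups at C-4 and C-9.
The name is 4,9-difluoronon-1-ene.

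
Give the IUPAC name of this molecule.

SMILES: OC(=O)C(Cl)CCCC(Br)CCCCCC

The longest chain bearing the –COOH group is 12 carbons long (dodecane).
The highest-priority functional group is a carboxylic acid (terminal –COOH), so the name ends in -oic acid.
Number the chain so that the carboxylic acid carbon is C-1 by definition.
That gives a bromo group at C-6; a chloro group at C-2.
Prefixes are listed alphabetically: bromo, chloro.
The name is 6-bromo-2-chlorododecanoic acid.

6-bromo-2-chlorododecanoic acid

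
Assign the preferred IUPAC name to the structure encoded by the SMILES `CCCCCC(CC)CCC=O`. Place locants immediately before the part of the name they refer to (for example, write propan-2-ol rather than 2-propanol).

The longest carbon chain that includes the –CHO group has 9 carbons, so the parent hydride is nonane.
An aldehyde (terminal –CHO) is the principal characteristic group, giving the suffix -al.
Choose the numbering such that the aldehyde carbon is C-1 by definition.
This places an ethyl group at C-4.
Putting it together: 4-ethylnonanal.

4-ethylnonanal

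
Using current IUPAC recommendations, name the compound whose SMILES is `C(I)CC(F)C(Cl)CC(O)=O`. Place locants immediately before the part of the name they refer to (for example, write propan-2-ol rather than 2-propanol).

The longest chain bearing the –COOH group is 6 carbons long (hexane).
The highest-priority functional group is a carboxylic acid (terminal –COOH), so the name ends in -oic acid.
The numbering direction is chosen so that the carboxylic acid carbon is C-1 by definition.
With this numbering: a chloro group at C-3; a fluoro group at C-4; an iodo group at C-6.
The substituents are ordered alphabetically, ignoring any di-/tri- multipliers.
Putting it together: 3-chloro-4-fluoro-6-iodohexanoic acid.

3-chloro-4-fluoro-6-iodohexanoic acid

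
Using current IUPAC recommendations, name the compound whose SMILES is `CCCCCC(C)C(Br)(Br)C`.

2,2-dibromo-3-methyloctane

The parent chain contains 8 carbons (octane).
Choose the numbering such that the substituent locant set {2,2,3} is lower than {6,7,7} at the first point of difference.
With this numbering: two bromo groups at C-2; a methyl group at C-3.
Prefixes are listed alphabetically: bromo, methyl.
Assembling the pieces gives 2,2-dibromo-3-methyloctane.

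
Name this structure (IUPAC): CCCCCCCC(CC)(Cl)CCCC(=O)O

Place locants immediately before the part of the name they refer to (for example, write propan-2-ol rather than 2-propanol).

Counting along the main chain through the –COOH group gives 12 carbons: the parent is dodecane.
The principal characteristic group is a carboxylic acid (terminal –COOH), named with the suffix -oic acid.
The numbering direction is chosen so that the carboxylic acid carbon is C-1 by definition.
With this numbering: a chloro group at C-5; an ethyl group at C-5.
Substituent prefixes are cited in alphabetical order (multiplying prefixes like di-/tri- are ignored for ordering).
The name is 5-chloro-5-ethyldodecanoic acid.

5-chloro-5-ethyldodecanoic acid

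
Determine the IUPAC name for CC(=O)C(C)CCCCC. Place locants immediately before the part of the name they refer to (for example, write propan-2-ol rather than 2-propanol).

3-methyloctan-2-one

The longest chain bearing the carbonyl is 8 carbons long (octane).
The principal characteristic group is a ketone (C=O on an internal carbon), named with the suffix -one.
Number the chain so that numbering from this end puts the carbonyl group at C-2 rather than C-7.
This places the carbonyl at C-2; a methyl group at C-3.
The name is 3-methyloctan-2-one.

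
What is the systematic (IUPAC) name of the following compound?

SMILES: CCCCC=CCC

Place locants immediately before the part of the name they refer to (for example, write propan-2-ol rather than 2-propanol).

oct-3-ene

Counting along the main chain through the multiple bond gives 8 carbons: the parent is octane.
There is one C=C double bond, indicated by the ending -ene.
Number the chain so that numbering from this end puts the double bond at C-3 rather than C-5.
That gives the double bond between C-3 and C-4.
Assembling the pieces gives oct-3-ene.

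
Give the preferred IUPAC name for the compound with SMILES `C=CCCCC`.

The longest chain bearing the multiple bond is 6 carbons long (hexane).
A C=C double bond in the chain gives the infix -ene-.
Number the chain so that numbering from this end puts the double bond at C-1 rather than C-5.
With this numbering: the double bond between C-1 and C-2.
Putting it together: hex-1-ene.

hex-1-ene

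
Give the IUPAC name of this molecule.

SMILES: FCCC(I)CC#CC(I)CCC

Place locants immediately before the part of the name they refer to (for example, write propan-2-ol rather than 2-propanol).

1-fluoro-3,7-diiododec-5-yne

Counting along the main chain through the multiple bond gives 10 carbons: the parent is decane.
There is one C≡C triple bond, indicated by the ending -yne.
The numbering direction is chosen so that the substituent locant set {1,3,7} is lower than {4,8,10} at the first point of difference.
This places the triple bond between C-5 and C-6; a fluoro group at C-1; iodo groups at C-3 and C-7.
Prefixes are listed alphabetically: fluoro, iodo.
Assembling the pieces gives 1-fluoro-3,7-diiododec-5-yne.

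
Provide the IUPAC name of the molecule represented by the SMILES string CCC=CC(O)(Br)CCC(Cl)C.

The longest chain bearing the –OH group and the multiple bond is 9 carbons long (nonane).
The highest-priority functional group is an alcohol (–OH), so the name ends in -ol.
A C=C double bond in the chain gives the infix -ene-.
Choose the numbering such that numbering from this end puts the double bond at C-3 rather than C-6.
This places the hydroxyl at C-5; the double bond between C-3 and C-4; a bromo group at C-5; a chloro group at C-8.
Substituent prefixes are cited in alphabetical order (multiplying prefixes like di-/tri- are ignored for ordering).
The name is 5-bromo-8-chloronon-3-en-5-ol.

5-bromo-8-chloronon-3-en-5-ol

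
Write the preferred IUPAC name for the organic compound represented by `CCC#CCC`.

The longest chain bearing the multiple bond is 6 carbons long (hexane).
There is one C≡C triple bond, indicated by the ending -yne.
Both numbering directions give the same locant set; either may be used.
With this numbering: the triple bond between C-3 and C-4.
Putting it together: hex-3-yne.

hex-3-yne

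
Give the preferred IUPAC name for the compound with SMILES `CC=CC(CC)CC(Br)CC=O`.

Counting along the main chain through the –CHO group and the multiple bond gives 8 carbons: the parent is octane.
An aldehyde (terminal –CHO) is the principal characteristic group, giving the suffix -al.
A C=C double bond in the chain gives the infix -ene-.
The numbering direction is chosen so that the aldehyde carbon is C-1 by definition.
This places the double bond between C-6 and C-7; a bromo group at C-3; an ethyl group at C-5.
The substituents are ordered alphabetically, ignoring any di-/tri- multipliers.
The name is 3-bromo-5-ethyloct-6-enal.

3-bromo-5-ethyloct-6-enal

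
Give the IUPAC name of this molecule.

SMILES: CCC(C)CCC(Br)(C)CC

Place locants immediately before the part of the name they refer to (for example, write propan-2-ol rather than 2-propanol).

3-bromo-3,6-dimethyloctane

The longest continuous carbon chain has 8 atoms, so the parent hydride is octane.
Choose the numbering such that the substituent locant set {3,3,6} is lower than {3,6,6} at the first point of difference.
With this numbering: a bromo group at C-3; methyl groups at C-3 and C-6.
Prefixes are listed alphabetically: bromo, methyl.
The name is 3-bromo-3,6-dimethyloctane.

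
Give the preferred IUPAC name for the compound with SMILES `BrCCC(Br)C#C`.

Counting along the main chain through the multiple bond gives 5 carbons: the parent is pentane.
A C≡C triple bond in the chain gives the infix -yne-.
The numbering direction is chosen so that numbering from this end puts the triple bond at C-1 rather than C-4.
That gives the triple bond between C-1 and C-2; bromo groups at C-3 and C-5.
Putting it together: 3,5-dibromopent-1-yne.

3,5-dibromopent-1-yne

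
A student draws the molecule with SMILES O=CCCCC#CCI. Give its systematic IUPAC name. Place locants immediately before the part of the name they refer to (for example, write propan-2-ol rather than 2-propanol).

7-iodohept-5-ynal

The longest carbon chain that includes the –CHO group and the multiple bond has 7 carbons, so the parent hydride is heptane.
An aldehyde (terminal –CHO) is the principal characteristic group, giving the suffix -al.
There is one C≡C triple bond, indicated by the ending -yne.
Number the chain so that the aldehyde carbon is C-1 by definition.
This places the triple bond between C-5 and C-6; an iodo group at C-7.
The name is 7-iodohept-5-ynal.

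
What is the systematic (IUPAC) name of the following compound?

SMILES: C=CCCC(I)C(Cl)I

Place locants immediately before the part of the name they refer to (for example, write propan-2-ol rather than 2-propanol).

6-chloro-5,6-diiodohex-1-ene

Counting along the main chain through the multiple bond gives 6 carbons: the parent is hexane.
There is one C=C double bond, indicated by the ending -ene.
Choose the numbering such that numbering from this end puts the double bond at C-1 rather than C-5.
That gives the double bond between C-1 and C-2; a chloro group at C-6; iodo groups at C-5 and C-6.
The substituents are ordered alphabetically, ignoring any di-/tri- multipliers.
Assembling the pieces gives 6-chloro-5,6-diiodohex-1-ene.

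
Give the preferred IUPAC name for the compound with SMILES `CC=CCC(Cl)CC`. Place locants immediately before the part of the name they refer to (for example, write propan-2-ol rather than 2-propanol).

5-chlorohept-2-ene

Counting along the main chain through the multiple bond gives 7 carbons: the parent is heptane.
The chain contains a C=C double bond, so the unsaturation ending is -ene.
The numbering direction is chosen so that numbering from this end puts the double bond at C-2 rather than C-5.
That gives the double bond between C-2 and C-3; a chloro group at C-5.
The name is 5-chlorohept-2-ene.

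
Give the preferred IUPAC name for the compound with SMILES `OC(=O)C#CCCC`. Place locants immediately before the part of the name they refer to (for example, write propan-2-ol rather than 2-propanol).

Counting along the main chain through the –COOH group and the multiple bond gives 6 carbons: the parent is hexane.
A carboxylic acid (terminal –COOH) is the principal characteristic group, giving the suffix -oic acid.
The chain contains a C≡C triple bond, so the unsaturation ending is -yne.
The numbering direction is chosen so that the carboxylic acid carbon is C-1 by definition.
That gives the triple bond between C-2 and C-3.
Assembling the pieces gives hex-2-ynoic acid.

hex-2-ynoic acid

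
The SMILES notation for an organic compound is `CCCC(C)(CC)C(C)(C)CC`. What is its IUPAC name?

The longest continuous carbon chain has 7 atoms, so the parent hydride is heptane.
Choose the numbering such that the substituent locant set {3,3,4,4} is lower than {4,4,5,5} at the first point of difference.
This places an ethyl group at C-4; methyl groups at C-3 (×2) and C-4.
Prefixes are listed alphabetically: ethyl, methyl.
The name is 4-ethyl-3,3,4-trimethylheptane.

4-ethyl-3,3,4-trimethylheptane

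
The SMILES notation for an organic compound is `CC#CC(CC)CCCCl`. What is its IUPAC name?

The longest chain bearing the multiple bond is 7 carbons long (heptane).
A C≡C triple bond in the chain gives the infix -yne-.
The numbering direction is chosen so that numbering from this end puts the triple bond at C-2 rather than C-5.
This places the triple bond between C-2 and C-3; a chloro group at C-7; an ethyl group at C-4.
The substituents are ordered alphabetically, ignoring any di-/tri- multipliers.
The name is 7-chloro-4-ethylhept-2-yne.

7-chloro-4-ethylhept-2-yne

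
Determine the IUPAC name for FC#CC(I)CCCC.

1-fluoro-3-iodohept-1-yne

Counting along the main chain through the multiple bond gives 7 carbons: the parent is heptane.
A C≡C triple bond in the chain gives the infix -yne-.
The numbering direction is chosen so that numbering from this end puts the triple bond at C-1 rather than C-6.
With this numbering: the triple bond between C-1 and C-2; a fluoro group at C-1; an iodo group at C-3.
Substituent prefixes are cited in alphabetical order (multiplying prefixes like di-/tri- are ignored for ordering).
Assembling the pieces gives 1-fluoro-3-iodohept-1-yne.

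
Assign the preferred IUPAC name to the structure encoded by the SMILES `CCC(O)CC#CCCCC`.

The longest chain bearing the –OH group and the multiple bond is 10 carbons long (decane).
The principal characteristic group is an alcohol (–OH), named with the suffix -ol.
A C≡C triple bond in the chain gives the infix -yne-.
The numbering direction is chosen so that numbering from this end puts the hydroxyl group at C-3 rather than C-8.
This places the hydroxyl at C-3; the triple bond between C-5 and C-6.
Assembling the pieces gives dec-5-yn-3-ol.

dec-5-yn-3-ol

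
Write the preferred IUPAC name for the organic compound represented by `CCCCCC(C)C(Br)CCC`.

4-bromo-5-methyldecane

The parent chain contains 10 carbons (decane).
The numbering direction is chosen so that the substituent locant set {4,5} is lower than {6,7} at the first point of difference.
With this numbering: a bromo group at C-4; a methyl group at C-5.
Substituent prefixes are cited in alphabetical order (multiplying prefixes like di-/tri- are ignored for ordering).
Putting it together: 4-bromo-5-methyldecane.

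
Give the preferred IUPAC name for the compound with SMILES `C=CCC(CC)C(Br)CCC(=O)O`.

Counting along the main chain through the –COOH group and the multiple bond gives 8 carbons: the parent is octane.
The highest-priority functional group is a carboxylic acid (terminal –COOH), so the name ends in -oic acid.
A C=C double bond in the chain gives the infix -ene-.
Choose the numbering such that the carboxylic acid carbon is C-1 by definition.
With this numbering: the double bond between C-7 and C-8; a bromo group at C-4; an ethyl group at C-5.
Prefixes are listed alphabetically: bromo, ethyl.
Assembling the pieces gives 4-bromo-5-ethyloct-7-enoic acid.

4-bromo-5-ethyloct-7-enoic acid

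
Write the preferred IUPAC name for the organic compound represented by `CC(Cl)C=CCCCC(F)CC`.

The longest chain bearing the multiple bond is 10 carbons long (decane).
The chain contains a C=C double bond, so the unsaturation ending is -ene.
Number the chain so that numbering from this end puts the double bond at C-3 rather than C-7.
With this numbering: the double bond between C-3 and C-4; a chloro group at C-2; a fluoro group at C-8.
Substituent prefixes are cited in alphabetical order (multiplying prefixes like di-/tri- are ignored for ordering).
Assembling the pieces gives 2-chloro-8-fluorodec-3-ene.

2-chloro-8-fluorodec-3-ene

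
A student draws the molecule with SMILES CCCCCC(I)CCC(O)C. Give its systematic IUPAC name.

5-iododecan-2-ol

Counting along the main chain through the –OH group gives 10 carbons: the parent is decane.
An alcohol (–OH) is the principal characteristic group, giving the suffix -ol.
Choose the numbering such that numbering from this end puts the hydroxyl group at C-2 rather than C-9.
With this numbering: the hydroxyl at C-2; an iodo group at C-5.
Assembling the pieces gives 5-iododecan-2-ol.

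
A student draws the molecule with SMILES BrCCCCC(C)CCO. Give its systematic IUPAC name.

Counting along the main chain through the –OH group gives 7 carbons: the parent is heptane.
An alcohol (–OH) is the principal characteristic group, giving the suffix -ol.
Choose the numbering such that numbering from this end puts the hydroxyl group at C-1 rather than C-7.
With this numbering: the hydroxyl at C-1; a bromo group at C-7; a methyl group at C-3.
Substituent prefixes are cited in alphabetical order (multiplying prefixes like di-/tri- are ignored for ordering).
The name is 7-bromo-3-methylheptan-1-ol.

7-bromo-3-methylheptan-1-ol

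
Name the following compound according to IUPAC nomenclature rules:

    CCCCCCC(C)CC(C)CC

3,5-dimethylundecane

The longest carbon chain is 11 atoms: the parent is undecane.
Number the chain so that the substituent locant set {3,5} is lower than {7,9} at the first point of difference.
This places methyl groups at C-3 and C-5.
The name is 3,5-dimethylundecane.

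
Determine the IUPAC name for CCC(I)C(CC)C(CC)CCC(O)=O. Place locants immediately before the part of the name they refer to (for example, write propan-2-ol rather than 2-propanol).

The longest carbon chain that includes the –COOH group has 8 carbons, so the parent hydride is octane.
A carboxylic acid (terminal –COOH) is the principal characteristic group, giving the suffix -oic acid.
Choose the numbering such that the carboxylic acid carbon is C-1 by definition.
With this numbering: ethyl groups at C-4 and C-5; an iodo group at C-6.
The substituents are ordered alphabetically, ignoring any di-/tri- multipliers.
Putting it together: 4,5-diethyl-6-iodooctanoic acid.

4,5-diethyl-6-iodooctanoic acid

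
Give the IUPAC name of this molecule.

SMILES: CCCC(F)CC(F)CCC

The parent chain contains 9 carbons (nonane).
Both numbering directions give the same locant set; either may be used.
That gives fluoro groups at C-4 and C-6.
The name is 4,6-difluorononane.

4,6-difluorononane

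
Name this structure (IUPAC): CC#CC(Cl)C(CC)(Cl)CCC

Counting along the main chain through the multiple bond gives 8 carbons: the parent is octane.
The chain contains a C≡C triple bond, so the unsaturation ending is -yne.
Number the chain so that numbering from this end puts the triple bond at C-2 rather than C-6.
This places the triple bond between C-2 and C-3; chloro groups at C-4 and C-5; an ethyl group at C-5.
The substituents are ordered alphabetically, ignoring any di-/tri- multipliers.
The name is 4,5-dichloro-5-ethyloct-2-yne.

4,5-dichloro-5-ethyloct-2-yne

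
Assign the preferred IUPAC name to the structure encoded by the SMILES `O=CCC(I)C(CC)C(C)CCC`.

4-ethyl-3-iodo-5-methyloctanal

The longest carbon chain that includes the –CHO group has 8 carbons, so the parent hydride is octane.
The principal characteristic group is an aldehyde (terminal –CHO), named with the suffix -al.
Number the chain so that the aldehyde carbon is C-1 by definition.
This places an ethyl group at C-4; an iodo group at C-3; a methyl group at C-5.
Prefixes are listed alphabetically: ethyl, iodo, methyl.
The name is 4-ethyl-3-iodo-5-methyloctanal.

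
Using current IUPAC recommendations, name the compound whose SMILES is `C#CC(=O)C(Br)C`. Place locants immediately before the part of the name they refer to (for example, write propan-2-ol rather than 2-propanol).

The longest carbon chain that includes the carbonyl and the multiple bond has 5 carbons, so the parent hydride is pentane.
The principal characteristic group is a ketone (C=O on an internal carbon), named with the suffix -one.
A C≡C triple bond in the chain gives the infix -yne-.
Number the chain so that numbering from this end puts the triple bond at C-1 rather than C-4.
That gives the carbonyl at C-3; the triple bond between C-1 and C-2; a bromo group at C-4.
The name is 4-bromopent-1-yn-3-one.

4-bromopent-1-yn-3-one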